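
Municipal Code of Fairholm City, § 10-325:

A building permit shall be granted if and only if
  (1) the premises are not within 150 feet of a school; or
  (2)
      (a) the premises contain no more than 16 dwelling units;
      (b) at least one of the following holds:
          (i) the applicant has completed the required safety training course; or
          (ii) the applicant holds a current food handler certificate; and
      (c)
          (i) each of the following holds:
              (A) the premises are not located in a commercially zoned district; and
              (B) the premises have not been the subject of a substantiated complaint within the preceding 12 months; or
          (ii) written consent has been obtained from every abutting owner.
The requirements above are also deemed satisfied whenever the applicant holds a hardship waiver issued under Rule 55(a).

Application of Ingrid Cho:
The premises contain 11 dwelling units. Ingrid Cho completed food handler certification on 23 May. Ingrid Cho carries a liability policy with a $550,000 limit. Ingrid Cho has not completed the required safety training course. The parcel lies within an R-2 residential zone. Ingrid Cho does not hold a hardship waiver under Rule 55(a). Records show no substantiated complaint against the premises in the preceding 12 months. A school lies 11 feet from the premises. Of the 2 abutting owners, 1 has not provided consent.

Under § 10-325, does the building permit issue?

(1) ≥150 ft from school — fails.
(a) ≤ 16 units — holds.
(i) safety training — fails.
(ii) food handler cert. — holds.
(b) = F OR T = true.
(A) not (commercially zoned) — satisfied.
(B) no complaint in 12 mo. — satisfied.
So (i) is satisfied (T AND T).
(ii) all abutters consent — fails.
(c) = T OR F = true.
So (2) is satisfied (T AND T AND T).
Overall = F OR T = true.
Exception (hardship waiver) — not satisfied.
Result: main true OR exception false → true.

Yes — granted.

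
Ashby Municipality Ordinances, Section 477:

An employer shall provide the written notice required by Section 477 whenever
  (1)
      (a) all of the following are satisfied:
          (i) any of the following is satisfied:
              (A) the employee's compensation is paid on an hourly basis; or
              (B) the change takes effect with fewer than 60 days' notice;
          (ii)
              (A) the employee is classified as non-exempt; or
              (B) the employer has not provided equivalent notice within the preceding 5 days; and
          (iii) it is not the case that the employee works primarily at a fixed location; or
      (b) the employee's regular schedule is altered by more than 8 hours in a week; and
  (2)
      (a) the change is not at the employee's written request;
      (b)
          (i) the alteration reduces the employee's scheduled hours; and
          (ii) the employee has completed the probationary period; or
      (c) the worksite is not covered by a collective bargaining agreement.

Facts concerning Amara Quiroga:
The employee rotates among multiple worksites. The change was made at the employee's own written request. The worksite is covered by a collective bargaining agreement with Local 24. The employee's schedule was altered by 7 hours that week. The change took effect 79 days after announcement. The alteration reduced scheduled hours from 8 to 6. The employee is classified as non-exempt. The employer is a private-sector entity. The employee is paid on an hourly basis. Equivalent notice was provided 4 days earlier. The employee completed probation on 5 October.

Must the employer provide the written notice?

(A) hourly-paid — met.
(B) < 60 days' notice — not met.
(i): T OR F → true.
(A) non-exempt — satisfied.
(B) no recent notice — not satisfied.
(ii) = T OR F = true.
(iii) not (fixed location) — satisfied.
(a): T AND T AND T → true.
(b) schedule shift > 8h — fails.
So (1) is satisfied (T OR F).
(a) not employee-requested — not satisfied.
(i) hours reduced — satisfied.
(ii) past probation — met.
(b): T AND T → true.
(c) no CBA — not satisfied.
(2): F OR T OR F → true.
Overall = T AND T = true.

Yes — required.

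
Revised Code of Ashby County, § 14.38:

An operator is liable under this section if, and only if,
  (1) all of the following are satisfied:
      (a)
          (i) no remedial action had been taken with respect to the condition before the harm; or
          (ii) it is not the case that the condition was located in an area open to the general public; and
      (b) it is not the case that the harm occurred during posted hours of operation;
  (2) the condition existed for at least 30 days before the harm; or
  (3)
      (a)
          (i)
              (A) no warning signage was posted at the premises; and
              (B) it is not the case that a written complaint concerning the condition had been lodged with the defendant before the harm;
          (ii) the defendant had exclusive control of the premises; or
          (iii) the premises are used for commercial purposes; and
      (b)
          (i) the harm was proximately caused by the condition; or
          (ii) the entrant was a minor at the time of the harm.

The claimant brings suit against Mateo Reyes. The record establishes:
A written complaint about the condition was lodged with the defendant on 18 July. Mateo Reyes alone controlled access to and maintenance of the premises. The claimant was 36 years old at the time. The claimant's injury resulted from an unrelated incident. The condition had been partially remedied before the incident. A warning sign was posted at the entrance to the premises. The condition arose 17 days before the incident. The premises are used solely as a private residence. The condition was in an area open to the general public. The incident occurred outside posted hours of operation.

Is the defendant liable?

(i) no remedial action — fails.
(ii) not (public area) — not met.
So (a) is not satisfied (F OR F).
(b) not (during posted hours) — satisfied.
(1) = F AND T = false.
(2) condition ≥30 days old — fails.
(A) no signage posted — not satisfied.
(B) not (complaint lodged) — fails.
So (i) is not satisfied (F AND F).
(ii) exclusive control — holds.
(iii) commercial use — not satisfied.
(a): F OR T OR F → true.
(i) proximate cause — not satisfied.
(ii) entrant a minor — not satisfied.
(b): F OR F → false.
(3): T AND F → false.
So Overall is not satisfied (F OR F OR F).

No — not liable.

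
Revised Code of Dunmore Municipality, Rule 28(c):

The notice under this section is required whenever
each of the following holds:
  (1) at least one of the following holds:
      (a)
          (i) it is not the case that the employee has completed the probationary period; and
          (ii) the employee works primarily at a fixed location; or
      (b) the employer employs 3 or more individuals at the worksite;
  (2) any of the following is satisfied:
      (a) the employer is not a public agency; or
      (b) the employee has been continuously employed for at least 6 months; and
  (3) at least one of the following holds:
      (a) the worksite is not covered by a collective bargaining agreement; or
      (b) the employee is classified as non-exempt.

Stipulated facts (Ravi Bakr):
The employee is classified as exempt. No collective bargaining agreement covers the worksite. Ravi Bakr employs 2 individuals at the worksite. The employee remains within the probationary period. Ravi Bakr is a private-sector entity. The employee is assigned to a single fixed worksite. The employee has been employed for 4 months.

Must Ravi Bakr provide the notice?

Yes — required.

(i) not (past probation) — holds.
(ii) fixed location — satisfied.
(a): T AND T → true.
(b) ≥ 3 at site — not met.
(1): T OR F → true.
(a) not (public agency) — met.
(b) tenure ≥ 6 mo. — fails.
(2): T OR F → true.
(a) no CBA — met.
(b) non-exempt — not satisfied.
(3): T OR F → true.
Overall: T AND T AND T → true.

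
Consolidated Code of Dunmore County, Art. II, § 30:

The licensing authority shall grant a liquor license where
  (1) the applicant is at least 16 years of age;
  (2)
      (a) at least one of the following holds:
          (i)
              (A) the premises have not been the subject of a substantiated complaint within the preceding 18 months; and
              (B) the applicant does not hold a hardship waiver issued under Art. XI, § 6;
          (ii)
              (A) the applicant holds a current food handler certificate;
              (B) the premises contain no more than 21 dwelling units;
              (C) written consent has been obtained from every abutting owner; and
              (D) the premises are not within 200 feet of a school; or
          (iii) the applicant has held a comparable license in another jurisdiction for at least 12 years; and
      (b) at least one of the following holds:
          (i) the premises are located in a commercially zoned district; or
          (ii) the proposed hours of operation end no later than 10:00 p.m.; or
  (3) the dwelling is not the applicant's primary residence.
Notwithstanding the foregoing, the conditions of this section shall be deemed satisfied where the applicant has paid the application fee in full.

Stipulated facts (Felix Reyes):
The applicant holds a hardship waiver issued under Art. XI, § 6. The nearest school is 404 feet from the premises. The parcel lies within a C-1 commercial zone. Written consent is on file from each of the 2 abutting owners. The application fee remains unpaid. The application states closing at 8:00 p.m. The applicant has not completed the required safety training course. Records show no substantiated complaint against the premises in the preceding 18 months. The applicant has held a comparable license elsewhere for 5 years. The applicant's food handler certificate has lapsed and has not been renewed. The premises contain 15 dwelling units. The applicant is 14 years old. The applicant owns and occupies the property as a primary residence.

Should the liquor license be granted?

(1) age ≥ 16 — not satisfied.
(A) no complaint in 18 mo. — met.
(B) not (hardship waiver) — fails.
(i): T AND F → false.
(A) food handler cert. — not met.
(B) ≤ 21 units — satisfied.
(C) all abutters consent — met.
(D) ≥200 ft from school — holds.
So (ii) is not satisfied (F AND T AND T AND T).
(iii) prior license ≥ 12 yr — not met.
So (a) is not satisfied (F OR F OR F).
(i) commercially zoned — met.
(ii) closes by 10 p.m. — holds.
So (b) is satisfied (T OR T).
So (2) is not satisfied (F AND T).
(3) not (primary residence) — fails.
So Overall is not satisfied (F OR F OR F).
Exception (fee paid) — not satisfied.
Result: main false OR exception false → false.

No — denied.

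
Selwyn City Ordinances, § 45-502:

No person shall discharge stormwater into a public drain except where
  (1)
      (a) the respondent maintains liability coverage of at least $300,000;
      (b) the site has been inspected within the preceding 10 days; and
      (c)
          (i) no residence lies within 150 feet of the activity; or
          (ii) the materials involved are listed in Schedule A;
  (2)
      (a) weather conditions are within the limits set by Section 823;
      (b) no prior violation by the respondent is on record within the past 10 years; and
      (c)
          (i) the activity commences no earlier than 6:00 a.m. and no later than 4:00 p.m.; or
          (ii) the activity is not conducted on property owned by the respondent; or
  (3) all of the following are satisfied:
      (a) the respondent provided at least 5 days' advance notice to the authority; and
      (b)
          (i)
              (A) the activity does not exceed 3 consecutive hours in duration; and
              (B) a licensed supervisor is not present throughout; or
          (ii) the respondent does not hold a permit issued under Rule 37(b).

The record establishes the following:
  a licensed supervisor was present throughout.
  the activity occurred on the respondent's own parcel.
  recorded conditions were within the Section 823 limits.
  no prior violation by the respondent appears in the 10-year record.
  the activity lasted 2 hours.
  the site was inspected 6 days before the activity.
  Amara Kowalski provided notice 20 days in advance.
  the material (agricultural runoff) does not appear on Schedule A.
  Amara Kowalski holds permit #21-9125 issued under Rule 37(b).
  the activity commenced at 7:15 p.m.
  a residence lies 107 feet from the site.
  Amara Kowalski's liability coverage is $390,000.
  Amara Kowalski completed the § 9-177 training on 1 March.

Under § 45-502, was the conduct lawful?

No — unlawful.

(a) coverage ≥ $300,000 — met.
(b) site inspected — satisfied.
(i) no residence in 150 ft — not satisfied.
(ii) Schedule A material — fails.
(c): F OR F → false.
(1): T AND T AND F → false.
(a) weather ok — holds.
(b) no prior violation — satisfied.
(i) start within hours — not met.
(ii) not (own property) — not met.
(c) = F OR F = false.
(2) = T AND T AND F = false.
(a) ≥5 days' notice — holds.
(A) ≤ 3 hrs duration — met.
(B) not (supervisor present) — fails.
(i) = T AND F = false.
(ii) not (holds permit) — fails.
(b): F OR F → false.
(3): T AND F → false.
So Overall is not satisfied (F OR F OR F).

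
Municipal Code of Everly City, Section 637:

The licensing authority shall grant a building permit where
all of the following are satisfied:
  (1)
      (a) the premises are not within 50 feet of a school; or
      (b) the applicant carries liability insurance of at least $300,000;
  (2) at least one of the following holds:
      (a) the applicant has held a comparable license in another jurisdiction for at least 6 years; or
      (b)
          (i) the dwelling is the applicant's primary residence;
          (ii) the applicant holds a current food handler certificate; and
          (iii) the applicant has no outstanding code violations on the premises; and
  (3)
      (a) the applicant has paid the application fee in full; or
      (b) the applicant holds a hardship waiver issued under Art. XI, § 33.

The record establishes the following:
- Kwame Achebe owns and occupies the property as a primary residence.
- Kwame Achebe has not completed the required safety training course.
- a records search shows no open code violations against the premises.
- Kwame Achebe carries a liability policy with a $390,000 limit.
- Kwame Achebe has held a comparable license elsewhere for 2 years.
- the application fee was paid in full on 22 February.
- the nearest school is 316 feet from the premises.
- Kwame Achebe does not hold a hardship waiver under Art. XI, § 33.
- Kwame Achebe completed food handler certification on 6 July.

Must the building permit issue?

(a) ≥50 ft from school — met.
(b) insurance ≥ $300,000 — holds.
(1): T OR T → true.
(a) prior license ≥ 6 yr — fails.
(i) primary residence — met.
(ii) food handler cert. — satisfied.
(iii) no code violations — met.
(b): T AND T AND T → true.
(2) = F OR T = true.
(a) fee paid — satisfied.
(b) hardship waiver — fails.
So (3) is satisfied (T OR F).
Overall: T AND T AND T → true.

Yes — granted.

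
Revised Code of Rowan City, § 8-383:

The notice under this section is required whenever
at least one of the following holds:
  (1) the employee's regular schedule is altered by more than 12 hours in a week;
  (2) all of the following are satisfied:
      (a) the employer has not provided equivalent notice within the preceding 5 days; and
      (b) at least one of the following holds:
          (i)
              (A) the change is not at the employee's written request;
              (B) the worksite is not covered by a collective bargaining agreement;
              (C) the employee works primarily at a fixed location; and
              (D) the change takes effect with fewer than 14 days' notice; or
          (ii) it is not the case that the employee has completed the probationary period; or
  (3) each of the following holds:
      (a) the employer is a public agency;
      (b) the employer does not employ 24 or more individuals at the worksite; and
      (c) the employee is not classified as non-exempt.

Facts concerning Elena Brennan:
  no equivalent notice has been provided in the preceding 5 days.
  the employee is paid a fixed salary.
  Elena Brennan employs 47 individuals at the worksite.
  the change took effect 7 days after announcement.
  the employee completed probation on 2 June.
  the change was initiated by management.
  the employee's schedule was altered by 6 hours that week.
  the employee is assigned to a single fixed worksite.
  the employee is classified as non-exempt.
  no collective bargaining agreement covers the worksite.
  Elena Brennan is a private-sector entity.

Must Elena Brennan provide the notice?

Yes — required.

(1) schedule shift > 12h — not satisfied.
(a) no recent notice — satisfied.
(A) not employee-requested — holds.
(B) no CBA — satisfied.
(C) fixed location — holds.
(D) < 14 days' notice — met.
(i) = T AND T AND T AND T = true.
(ii) not (past probation) — not satisfied.
(b) = T OR F = true.
So (2) is satisfied (T AND T).
(a) public agency — not met.
(b) not (≥ 24 at site) — not met.
(c) not (non-exempt) — not met.
So (3) is not satisfied (F AND F AND F).
Overall: F OR T OR F → true.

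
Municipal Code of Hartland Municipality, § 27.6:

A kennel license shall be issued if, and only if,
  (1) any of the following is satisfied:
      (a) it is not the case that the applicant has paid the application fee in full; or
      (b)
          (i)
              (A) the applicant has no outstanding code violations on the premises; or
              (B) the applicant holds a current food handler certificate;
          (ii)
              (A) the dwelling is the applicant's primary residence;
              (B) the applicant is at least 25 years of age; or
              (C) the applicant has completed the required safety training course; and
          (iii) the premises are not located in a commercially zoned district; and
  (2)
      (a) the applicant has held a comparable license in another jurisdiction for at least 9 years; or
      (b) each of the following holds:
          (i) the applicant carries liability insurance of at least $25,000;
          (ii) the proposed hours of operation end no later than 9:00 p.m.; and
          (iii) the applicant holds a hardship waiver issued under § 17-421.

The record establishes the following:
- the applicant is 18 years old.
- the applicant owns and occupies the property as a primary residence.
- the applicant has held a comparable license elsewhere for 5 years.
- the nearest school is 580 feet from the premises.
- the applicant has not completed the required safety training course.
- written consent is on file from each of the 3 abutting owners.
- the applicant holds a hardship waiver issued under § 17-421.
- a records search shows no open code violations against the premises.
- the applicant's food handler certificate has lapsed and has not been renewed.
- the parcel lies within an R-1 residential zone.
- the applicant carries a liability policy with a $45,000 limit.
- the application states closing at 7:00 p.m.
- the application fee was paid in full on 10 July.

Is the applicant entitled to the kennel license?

Yes — granted.

(a) not (fee paid) — not met.
(A) no code violations — satisfied.
(B) food handler cert. — not met.
So (i) is satisfied (T OR F).
(A) primary residence — met.
(B) age ≥ 25 — fails.
(C) safety training — fails.
(ii): T OR F OR F → true.
(iii) not (commercially zoned) — holds.
(b): T AND T AND T → true.
(1): F OR T → true.
(a) prior license ≥ 9 yr — not satisfied.
(i) insurance ≥ $25,000 — holds.
(ii) closes by 9 p.m. — satisfied.
(iii) hardship waiver — met.
So (b) is satisfied (T AND T AND T).
(2) = F OR T = true.
So Overall is satisfied (T AND T).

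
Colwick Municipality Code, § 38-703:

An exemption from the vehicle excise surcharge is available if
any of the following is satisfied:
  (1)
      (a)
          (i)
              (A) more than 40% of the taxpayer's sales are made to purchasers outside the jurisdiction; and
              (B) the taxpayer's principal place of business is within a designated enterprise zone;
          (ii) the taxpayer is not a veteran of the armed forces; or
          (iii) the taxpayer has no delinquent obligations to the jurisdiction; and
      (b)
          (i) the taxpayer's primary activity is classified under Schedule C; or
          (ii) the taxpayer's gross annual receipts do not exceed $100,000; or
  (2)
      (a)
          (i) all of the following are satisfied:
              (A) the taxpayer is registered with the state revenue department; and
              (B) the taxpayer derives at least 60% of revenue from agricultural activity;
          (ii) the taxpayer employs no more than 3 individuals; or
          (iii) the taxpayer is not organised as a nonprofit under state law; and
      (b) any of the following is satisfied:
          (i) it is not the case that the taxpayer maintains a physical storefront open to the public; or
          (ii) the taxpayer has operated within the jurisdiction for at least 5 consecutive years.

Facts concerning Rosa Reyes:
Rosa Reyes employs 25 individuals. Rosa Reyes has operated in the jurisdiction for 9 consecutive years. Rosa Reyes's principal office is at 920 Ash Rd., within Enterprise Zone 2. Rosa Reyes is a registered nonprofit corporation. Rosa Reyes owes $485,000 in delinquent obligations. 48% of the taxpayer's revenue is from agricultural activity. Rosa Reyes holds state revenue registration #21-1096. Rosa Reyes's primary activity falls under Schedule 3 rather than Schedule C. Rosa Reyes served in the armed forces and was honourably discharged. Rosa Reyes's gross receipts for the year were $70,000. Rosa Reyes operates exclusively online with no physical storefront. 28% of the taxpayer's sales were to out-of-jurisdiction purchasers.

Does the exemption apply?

No — not exempt.

(A) >40% out-of-jur. sales — fails.
(B) in enterprise zone — satisfied.
So (i) is not satisfied (F AND T).
(ii) not (veteran) — not met.
(iii) no delinquency — fails.
So (a) is not satisfied (F OR F OR F).
(i) Schedule C activity — not satisfied.
(ii) receipts ≤ $100,000 — met.
So (b) is satisfied (F OR T).
(1) = F AND T = false.
(A) state-registered — holds.
(B) ≥60% agricultural — not satisfied.
So (i) is not satisfied (T AND F).
(ii) ≤ 3 employees — not met.
(iii) not (nonprofit) — not met.
So (a) is not satisfied (F OR F OR F).
(i) not (has storefront) — satisfied.
(ii) ≥ 5 yrs in jurisdiction — met.
So (b) is satisfied (T OR T).
So (2) is not satisfied (F AND T).
Overall: F OR F → false.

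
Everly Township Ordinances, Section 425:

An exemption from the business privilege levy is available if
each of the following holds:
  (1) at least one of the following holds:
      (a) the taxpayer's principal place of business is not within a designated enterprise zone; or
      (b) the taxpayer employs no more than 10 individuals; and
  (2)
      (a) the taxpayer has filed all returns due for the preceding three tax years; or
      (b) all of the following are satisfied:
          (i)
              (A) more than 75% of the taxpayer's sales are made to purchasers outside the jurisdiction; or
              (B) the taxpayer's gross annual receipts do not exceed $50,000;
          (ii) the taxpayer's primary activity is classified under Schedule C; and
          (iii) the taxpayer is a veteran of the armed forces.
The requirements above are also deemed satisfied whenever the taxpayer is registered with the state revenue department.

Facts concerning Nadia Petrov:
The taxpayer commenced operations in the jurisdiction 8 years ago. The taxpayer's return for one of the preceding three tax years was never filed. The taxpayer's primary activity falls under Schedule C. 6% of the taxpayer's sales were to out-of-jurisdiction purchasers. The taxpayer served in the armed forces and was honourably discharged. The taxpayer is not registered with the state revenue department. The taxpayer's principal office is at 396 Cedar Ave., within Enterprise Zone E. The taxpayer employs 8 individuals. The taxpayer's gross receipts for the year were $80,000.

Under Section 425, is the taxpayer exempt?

No — not exempt.

(a) not (in enterprise zone) — not satisfied.
(b) ≤ 10 employees — met.
So (1) is satisfied (F OR T).
(a) returns current — not met.
(A) >75% out-of-jur. sales — not met.
(B) receipts ≤ $50,000 — not satisfied.
So (i) is not satisfied (F OR F).
(ii) Schedule C activity — satisfied.
(iii) veteran — met.
(b): F AND T AND T → false.
(2): F OR F → false.
So Overall is not satisfied (T AND F).
Exception (state-registered) — not satisfied.
Result: main false OR exception false → false.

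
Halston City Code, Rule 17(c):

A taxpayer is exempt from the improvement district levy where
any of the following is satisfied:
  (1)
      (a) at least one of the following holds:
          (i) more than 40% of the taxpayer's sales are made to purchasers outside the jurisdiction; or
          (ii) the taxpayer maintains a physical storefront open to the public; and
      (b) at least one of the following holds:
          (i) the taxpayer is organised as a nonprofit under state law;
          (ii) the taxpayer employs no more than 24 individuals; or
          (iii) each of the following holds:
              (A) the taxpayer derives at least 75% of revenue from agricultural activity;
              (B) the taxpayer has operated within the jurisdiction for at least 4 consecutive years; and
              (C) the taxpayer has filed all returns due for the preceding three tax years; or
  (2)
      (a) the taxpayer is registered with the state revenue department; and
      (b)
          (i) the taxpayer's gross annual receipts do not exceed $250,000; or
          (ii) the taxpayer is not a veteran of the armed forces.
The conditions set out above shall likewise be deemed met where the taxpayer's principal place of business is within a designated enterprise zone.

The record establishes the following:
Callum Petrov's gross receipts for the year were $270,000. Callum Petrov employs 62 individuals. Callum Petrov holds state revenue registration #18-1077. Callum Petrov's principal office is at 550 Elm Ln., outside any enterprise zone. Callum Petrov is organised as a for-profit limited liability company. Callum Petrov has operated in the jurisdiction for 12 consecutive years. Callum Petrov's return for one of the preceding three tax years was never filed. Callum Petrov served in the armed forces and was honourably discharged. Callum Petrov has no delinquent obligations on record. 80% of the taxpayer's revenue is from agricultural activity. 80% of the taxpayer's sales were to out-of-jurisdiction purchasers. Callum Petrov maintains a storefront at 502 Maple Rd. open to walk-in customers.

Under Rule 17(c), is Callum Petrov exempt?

(i) >40% out-of-jur. sales — satisfied.
(ii) has storefront — holds.
So (a) is satisfied (T OR T).
(i) nonprofit — not satisfied.
(ii) ≤ 24 employees — not satisfied.
(A) ≥75% agricultural — holds.
(B) ≥ 4 yrs in jurisdiction — satisfied.
(C) returns current — not met.
(iii): T AND T AND F → false.
So (b) is not satisfied (F OR F OR F).
(1) = T AND F = false.
(a) state-registered — holds.
(i) receipts ≤ $250,000 — not met.
(ii) not (veteran) — not satisfied.
(b): F OR F → false.
So (2) is not satisfied (T AND F).
Overall: F OR F → false.
Exception (in enterprise zone) — not satisfied.
Result: main false OR exception false → false.

No — not exempt.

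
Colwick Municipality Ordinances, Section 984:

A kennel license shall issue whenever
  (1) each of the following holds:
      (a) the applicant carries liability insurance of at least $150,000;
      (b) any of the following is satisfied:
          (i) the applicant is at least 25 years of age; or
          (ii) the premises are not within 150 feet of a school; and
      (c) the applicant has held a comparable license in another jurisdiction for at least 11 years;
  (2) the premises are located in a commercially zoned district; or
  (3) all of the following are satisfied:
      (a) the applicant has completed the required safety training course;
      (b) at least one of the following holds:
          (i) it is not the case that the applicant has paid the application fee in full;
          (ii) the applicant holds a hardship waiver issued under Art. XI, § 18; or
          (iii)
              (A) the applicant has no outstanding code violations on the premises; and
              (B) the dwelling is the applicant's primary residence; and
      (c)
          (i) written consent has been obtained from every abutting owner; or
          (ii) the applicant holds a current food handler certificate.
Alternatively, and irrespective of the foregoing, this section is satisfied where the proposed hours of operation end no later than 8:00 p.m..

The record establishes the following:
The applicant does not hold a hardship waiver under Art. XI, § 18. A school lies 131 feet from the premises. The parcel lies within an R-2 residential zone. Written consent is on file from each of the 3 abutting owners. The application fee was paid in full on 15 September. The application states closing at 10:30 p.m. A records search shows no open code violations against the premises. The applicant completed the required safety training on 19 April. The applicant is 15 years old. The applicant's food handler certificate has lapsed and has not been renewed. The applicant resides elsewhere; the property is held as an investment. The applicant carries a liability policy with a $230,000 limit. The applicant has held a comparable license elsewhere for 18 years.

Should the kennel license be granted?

(a) insurance ≥ $150,000 — satisfied.
(i) age ≥ 25 — not satisfied.
(ii) ≥150 ft from school — not satisfied.
So (b) is not satisfied (F OR F).
(c) prior license ≥ 11 yr — met.
(1) = T AND F AND T = false.
(2) commercially zoned — fails.
(a) safety training — holds.
(i) not (fee paid) — not satisfied.
(ii) hardship waiver — not met.
(A) no code violations — satisfied.
(B) primary residence — not satisfied.
(iii): T AND F → false.
(b): F OR F OR F → false.
(i) all abutters consent — satisfied.
(ii) food handler cert. — not met.
So (c) is satisfied (T OR F).
So (3) is not satisfied (T AND F AND T).
So Overall is not satisfied (F OR F OR F).
Exception (closes by 8 p.m.) — not satisfied.
Result: main false OR exception false → false.

No — denied.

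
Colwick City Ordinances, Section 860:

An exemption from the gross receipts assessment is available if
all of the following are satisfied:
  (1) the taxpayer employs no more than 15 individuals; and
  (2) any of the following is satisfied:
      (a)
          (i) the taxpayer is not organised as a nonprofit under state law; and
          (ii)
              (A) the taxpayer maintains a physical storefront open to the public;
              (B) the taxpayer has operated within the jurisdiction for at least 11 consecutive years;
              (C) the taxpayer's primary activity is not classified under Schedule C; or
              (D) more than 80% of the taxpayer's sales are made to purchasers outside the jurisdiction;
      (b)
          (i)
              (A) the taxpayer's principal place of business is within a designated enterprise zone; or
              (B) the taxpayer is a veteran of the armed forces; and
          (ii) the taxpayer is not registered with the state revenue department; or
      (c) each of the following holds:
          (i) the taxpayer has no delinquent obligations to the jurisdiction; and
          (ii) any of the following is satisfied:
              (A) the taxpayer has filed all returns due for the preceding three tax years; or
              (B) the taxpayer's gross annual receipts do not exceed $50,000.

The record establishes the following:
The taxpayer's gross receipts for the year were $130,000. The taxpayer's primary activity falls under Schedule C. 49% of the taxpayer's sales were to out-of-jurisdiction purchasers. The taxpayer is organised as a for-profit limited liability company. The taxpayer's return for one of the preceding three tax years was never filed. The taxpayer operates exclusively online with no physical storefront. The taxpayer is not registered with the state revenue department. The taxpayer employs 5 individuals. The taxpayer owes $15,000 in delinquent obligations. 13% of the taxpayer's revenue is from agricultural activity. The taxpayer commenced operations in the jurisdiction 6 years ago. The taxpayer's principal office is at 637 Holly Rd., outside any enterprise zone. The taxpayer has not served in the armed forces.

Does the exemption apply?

(1) ≤ 15 employees — met.
(i) not (nonprofit) — satisfied.
(A) has storefront — not met.
(B) ≥ 11 yrs in jurisdiction — not satisfied.
(C) not (Schedule C activity) — not met.
(D) >80% out-of-jur. sales — not met.
So (ii) is not satisfied (F OR F OR F OR F).
So (a) is not satisfied (T AND F).
(A) in enterprise zone — not satisfied.
(B) veteran — not met.
So (i) is not satisfied (F OR F).
(ii) not (state-registered) — satisfied.
(b): F AND T → false.
(i) no delinquency — not satisfied.
(A) returns current — fails.
(B) receipts ≤ $50,000 — not satisfied.
So (ii) is not satisfied (F OR F).
(c) = F AND F = false.
So (2) is not satisfied (F OR F OR F).
Overall: T AND F → false.

No — not exempt.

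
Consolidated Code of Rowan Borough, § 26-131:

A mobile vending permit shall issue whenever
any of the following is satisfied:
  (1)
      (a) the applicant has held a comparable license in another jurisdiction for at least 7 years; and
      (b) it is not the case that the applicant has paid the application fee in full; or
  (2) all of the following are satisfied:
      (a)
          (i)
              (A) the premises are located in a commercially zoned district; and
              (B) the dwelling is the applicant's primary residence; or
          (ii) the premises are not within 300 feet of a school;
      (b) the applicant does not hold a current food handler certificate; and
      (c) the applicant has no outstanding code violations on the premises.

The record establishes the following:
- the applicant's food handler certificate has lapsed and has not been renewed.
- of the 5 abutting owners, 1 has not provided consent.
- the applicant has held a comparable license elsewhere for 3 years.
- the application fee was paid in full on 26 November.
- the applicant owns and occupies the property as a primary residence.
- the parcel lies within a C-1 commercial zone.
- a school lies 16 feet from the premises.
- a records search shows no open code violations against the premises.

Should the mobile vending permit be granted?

Yes — granted.

(a) prior license ≥ 7 yr — not satisfied.
(b) not (fee paid) — not satisfied.
(1) = F AND F = false.
(A) commercially zoned — met.
(B) primary residence — satisfied.
(i): T AND T → true.
(ii) ≥300 ft from school — not satisfied.
So (a) is satisfied (T OR F).
(b) not (food handler cert.) — met.
(c) no code violations — satisfied.
(2): T AND T AND T → true.
Overall: F OR T → true.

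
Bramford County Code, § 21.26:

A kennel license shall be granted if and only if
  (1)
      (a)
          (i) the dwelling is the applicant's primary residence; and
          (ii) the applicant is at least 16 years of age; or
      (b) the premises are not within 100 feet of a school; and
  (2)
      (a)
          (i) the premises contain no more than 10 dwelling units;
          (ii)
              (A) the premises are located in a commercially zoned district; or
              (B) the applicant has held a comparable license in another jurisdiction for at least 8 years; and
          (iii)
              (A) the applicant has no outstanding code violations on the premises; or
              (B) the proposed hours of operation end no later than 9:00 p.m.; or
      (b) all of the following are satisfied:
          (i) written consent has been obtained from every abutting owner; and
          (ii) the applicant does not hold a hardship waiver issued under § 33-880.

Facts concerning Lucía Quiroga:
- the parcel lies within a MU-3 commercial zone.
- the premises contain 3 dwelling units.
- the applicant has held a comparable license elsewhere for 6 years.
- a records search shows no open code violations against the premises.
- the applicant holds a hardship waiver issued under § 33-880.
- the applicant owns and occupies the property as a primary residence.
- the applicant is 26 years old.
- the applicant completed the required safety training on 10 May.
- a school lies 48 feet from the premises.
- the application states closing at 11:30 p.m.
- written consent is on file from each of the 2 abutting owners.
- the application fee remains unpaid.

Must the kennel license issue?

(i) primary residence — met.
(ii) age ≥ 16 — holds.
(a) = T AND T = true.
(b) ≥100 ft from school — fails.
(1): T OR F → true.
(i) ≤ 10 units — satisfied.
(A) commercially zoned — met.
(B) prior license ≥ 8 yr — not met.
(ii): T OR F → true.
(A) no code violations — met.
(B) closes by 9 p.m. — fails.
(iii) = T OR F = true.
(a) = T AND T AND T = true.
(i) all abutters consent — holds.
(ii) not (hardship waiver) — not satisfied.
(b) = T AND F = false.
So (2) is satisfied (T OR F).
Overall: T AND T → true.

Yes — granted.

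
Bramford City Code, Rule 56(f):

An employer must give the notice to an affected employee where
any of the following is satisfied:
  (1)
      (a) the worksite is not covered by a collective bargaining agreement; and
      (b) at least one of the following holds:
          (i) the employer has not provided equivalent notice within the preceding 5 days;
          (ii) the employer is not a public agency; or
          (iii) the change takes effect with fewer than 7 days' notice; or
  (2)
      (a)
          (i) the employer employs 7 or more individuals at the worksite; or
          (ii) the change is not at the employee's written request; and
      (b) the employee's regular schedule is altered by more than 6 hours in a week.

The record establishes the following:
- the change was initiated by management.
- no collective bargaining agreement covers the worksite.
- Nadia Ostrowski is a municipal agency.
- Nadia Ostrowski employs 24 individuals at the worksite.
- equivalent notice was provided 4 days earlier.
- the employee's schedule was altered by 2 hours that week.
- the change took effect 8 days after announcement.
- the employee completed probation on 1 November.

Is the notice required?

(a) no CBA — met.
(i) no recent notice — not met.
(ii) not (public agency) — fails.
(iii) < 7 days' notice — fails.
(b): F OR F OR F → false.
(1) = T AND F = false.
(i) ≥ 7 at site — met.
(ii) not employee-requested — satisfied.
So (a) is satisfied (T OR T).
(b) schedule shift > 6h — fails.
(2) = T AND F = false.
Overall = F OR F = false.

No — not required.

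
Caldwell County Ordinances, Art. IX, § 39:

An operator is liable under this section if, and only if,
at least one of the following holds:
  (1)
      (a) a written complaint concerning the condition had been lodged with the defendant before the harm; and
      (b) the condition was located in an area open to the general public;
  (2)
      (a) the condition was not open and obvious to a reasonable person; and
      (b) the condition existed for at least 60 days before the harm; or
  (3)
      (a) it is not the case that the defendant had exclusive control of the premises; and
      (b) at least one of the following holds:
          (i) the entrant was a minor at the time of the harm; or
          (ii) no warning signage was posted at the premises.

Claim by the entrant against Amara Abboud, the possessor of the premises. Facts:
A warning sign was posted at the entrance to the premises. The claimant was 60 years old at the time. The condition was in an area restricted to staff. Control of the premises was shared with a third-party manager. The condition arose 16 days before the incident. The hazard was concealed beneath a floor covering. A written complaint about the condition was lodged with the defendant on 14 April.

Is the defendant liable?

No — not liable.

(a) complaint lodged — satisfied.
(b) public area — fails.
(1) = T AND F = false.
(a) not open/obvious — met.
(b) condition ≥60 days old — not satisfied.
(2) = T AND F = false.
(a) not (exclusive control) — holds.
(i) entrant a minor — fails.
(ii) no signage posted — not met.
(b) = F OR F = false.
(3): T AND F → false.
Overall: F OR F OR F → false.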